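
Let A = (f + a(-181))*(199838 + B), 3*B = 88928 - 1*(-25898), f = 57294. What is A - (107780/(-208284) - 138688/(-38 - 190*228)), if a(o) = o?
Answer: 301011907075416441/22134259 ≈ 1.3599e+10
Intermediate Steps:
B = 114826/3 (B = (88928 - 1*(-25898))/3 = (88928 + 25898)/3 = (⅓)*114826 = 114826/3 ≈ 38275.)
A = 40798100420/3 (A = (57294 - 181)*(199838 + 114826/3) = 57113*(714340/3) = 40798100420/3 ≈ 1.3599e+10)
A - (107780/(-208284) - 138688/(-38 - 190*228)) = 40798100420/3 - (107780/(-208284) - 138688/(-38 - 190*228)) = 40798100420/3 - (107780*(-1/208284) - 138688/(-38 - 43320)) = 40798100420/3 - (-1585/3063 - 138688/(-43358)) = 40798100420/3 - (-1585/3063 - 138688*(-1/43358)) = 40798100420/3 - (-1585/3063 + 69344/21679) = 40798100420/3 - 1*178039457/66402777 = 40798100420/3 - 178039457/66402777 = 301011907075416441/22134259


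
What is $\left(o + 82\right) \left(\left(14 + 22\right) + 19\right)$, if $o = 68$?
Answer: $8250$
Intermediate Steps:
$\left(o + 82\right) \left(\left(14 + 22\right) + 19\right) = \left(68 + 82\right) \left(\left(14 + 22\right) + 19\right) = 150 \left(36 + 19\right) = 150 \cdot 55 = 8250$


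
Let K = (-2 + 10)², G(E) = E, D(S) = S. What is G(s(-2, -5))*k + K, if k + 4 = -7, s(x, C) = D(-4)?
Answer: 108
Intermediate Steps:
s(x, C) = -4
k = -11 (k = -4 - 7 = -11)
K = 64 (K = 8² = 64)
G(s(-2, -5))*k + K = -4*(-11) + 64 = 44 + 64 = 108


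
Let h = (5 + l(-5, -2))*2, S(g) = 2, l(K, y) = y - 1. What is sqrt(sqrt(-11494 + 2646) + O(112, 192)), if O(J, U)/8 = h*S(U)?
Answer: 2*sqrt(16 + I*sqrt(553)) ≈ 9.4279 + 4.9886*I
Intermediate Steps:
l(K, y) = -1 + y
h = 4 (h = (5 + (-1 - 2))*2 = (5 - 3)*2 = 2*2 = 4)
O(J, U) = 64 (O(J, U) = 8*(4*2) = 8*8 = 64)
sqrt(sqrt(-11494 + 2646) + O(112, 192)) = sqrt(sqrt(-11494 + 2646) + 64) = sqrt(sqrt(-8848) + 64) = sqrt(4*I*sqrt(553) + 64) = sqrt(64 + 4*I*sqrt(553))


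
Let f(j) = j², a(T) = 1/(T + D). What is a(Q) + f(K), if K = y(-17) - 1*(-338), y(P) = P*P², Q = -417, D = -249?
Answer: 13939796249/666 ≈ 2.0931e+7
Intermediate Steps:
y(P) = P³
a(T) = 1/(-249 + T) (a(T) = 1/(T - 249) = 1/(-249 + T))
K = -4575 (K = (-17)³ - 1*(-338) = -4913 + 338 = -4575)
a(Q) + f(K) = 1/(-249 - 417) + (-4575)² = 1/(-666) + 20930625 = -1/666 + 20930625 = 13939796249/666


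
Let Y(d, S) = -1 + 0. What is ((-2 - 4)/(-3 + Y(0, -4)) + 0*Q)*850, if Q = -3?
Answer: 1275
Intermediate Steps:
Y(d, S) = -1
((-2 - 4)/(-3 + Y(0, -4)) + 0*Q)*850 = ((-2 - 4)/(-3 - 1) + 0*(-3))*850 = (-6/(-4) + 0)*850 = (-6*(-¼) + 0)*850 = (3/2 + 0)*850 = (3/2)*850 = 1275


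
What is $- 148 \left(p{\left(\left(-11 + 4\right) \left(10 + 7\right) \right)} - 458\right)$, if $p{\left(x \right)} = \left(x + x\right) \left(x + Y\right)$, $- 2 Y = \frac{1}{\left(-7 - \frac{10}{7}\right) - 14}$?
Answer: $- \frac{647324620}{157} \approx -4.1231 \cdot 10^{6}$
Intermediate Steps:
$Y = \frac{7}{314}$ ($Y = - \frac{1}{2 \left(\left(-7 - \frac{10}{7}\right) - 14\right)} = - \frac{1}{2 \left(- \frac{59}{7} - 14\right)} = - \frac{1}{2 \left(- \frac{157}{7}\right)} = \left(- \frac{1}{2}\right) \left(- \frac{7}{157}\right) = \frac{7}{314} \approx 0.022293$)
$p{\left(x \right)} = 2 x \left(\frac{7}{314} + x\right)$ ($p{\left(x \right)} = \left(x + x\right) \left(x + \frac{7}{314}\right) = 2 x \left(\frac{7}{314} + x\right)$)
$- 148 \left(p{\left(\left(-11 + 4\right) \left(10 + 7\right) \right)} - 458\right) = - 148 \left(\frac{\left(-11 + 4\right) \left(10 + 7\right) \left(7 + 314 \left(-11 + 4\right) \left(10 + 7\right)\right)}{157} - 458\right) = - 148 \left(\frac{\left(-7\right) 17 \left(7 + 314 \left(\left(-7\right) 17\right)\right)}{157} - 458\right) = - 148 \left(\frac{1}{157} \left(-119\right) \left(7 + 314 \left(-119\right)\right) - 458\right) = - 148 \left(\frac{1}{157} \left(-119\right) \left(7 - 37366\right) - 458\right) = - 148 \left(\frac{1}{157} \left(-119\right) \left(-37359\right) - 458\right) = - 148 \left(\frac{4445721}{157} - 458\right) = \left(-148\right) \frac{4373815}{157} = - \frac{647324620}{157}$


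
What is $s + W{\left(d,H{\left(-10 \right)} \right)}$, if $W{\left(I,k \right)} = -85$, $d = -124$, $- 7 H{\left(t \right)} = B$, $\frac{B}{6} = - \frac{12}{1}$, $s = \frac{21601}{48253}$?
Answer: $- \frac{4079904}{48253} \approx -84.552$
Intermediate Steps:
$s = \frac{21601}{48253}$ ($s = 21601 \cdot \frac{1}{48253} = \frac{21601}{48253} \approx 0.44766$)
$B = -72$ ($B = 6 \left(- \frac{12}{1}\right) = 6 \left(\left(-12\right) 1\right) = 6 \left(-12\right) = -72$)
$H{\left(t \right)} = \frac{72}{7}$ ($H{\left(t \right)} = \left(- \frac{1}{7}\right) \left(-72\right) = \frac{72}{7}$)
$s + W{\left(d,H{\left(-10 \right)} \right)} = \frac{21601}{48253} - 85 = - \frac{4079904}{48253}$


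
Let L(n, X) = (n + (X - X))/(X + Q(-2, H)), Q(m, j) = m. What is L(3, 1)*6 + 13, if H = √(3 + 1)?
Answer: -5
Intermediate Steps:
H = 2 (H = √4 = 2)
L(n, X) = n/(-2 + X) (L(n, X) = (n + (X - X))/(X - 2) = (n + 0)/(-2 + X) = n/(-2 + X))
L(3, 1)*6 + 13 = (3/(-2 + 1))*6 + 13 = (3/(-1))*6 + 13 = (3*(-1))*6 + 13 = -3*6 + 13 = -18 + 13 = -5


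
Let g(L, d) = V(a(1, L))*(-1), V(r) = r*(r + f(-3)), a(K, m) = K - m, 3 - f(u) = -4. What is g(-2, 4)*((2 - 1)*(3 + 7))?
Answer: -300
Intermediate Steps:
f(u) = 7 (f(u) = 3 - 1*(-4) = 3 + 4 = 7)
V(r) = r*(7 + r) (V(r) = r*(r + 7) = r*(7 + r))
g(L, d) = -(1 - L)*(8 - L) (g(L, d) = ((1 - L)*(7 + (1 - L)))*(-1) = ((1 - L)*(8 - L))*(-1) = -(1 - L)*(8 - L))
g(-2, 4)*((2 - 1)*(3 + 7)) = (-(-1 - 2)*(-8 - 2))*((2 - 1)*(3 + 7)) = (-1*(-3)*(-10))*(1*10) = -30*10 = -300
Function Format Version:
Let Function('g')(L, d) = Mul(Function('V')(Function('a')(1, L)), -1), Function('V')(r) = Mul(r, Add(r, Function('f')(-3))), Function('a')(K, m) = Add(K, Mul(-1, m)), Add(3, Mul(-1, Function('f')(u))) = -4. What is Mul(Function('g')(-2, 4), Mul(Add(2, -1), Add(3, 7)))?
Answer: -300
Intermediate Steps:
Function('f')(u) = 7 (Function('f')(u) = Add(3, Mul(-1, -4)) = Add(3, 4) = 7)
Function('V')(r) = Mul(r, Add(7, r)) (Function('V')(r) = Mul(r, Add(r, 7)) = Mul(r, Add(7, r)))
Function('g')(L, d) = Mul(-1, Add(1, Mul(-1, L)), Add(8, Mul(-1, L))) (Function('g')(L, d) = Mul(Mul(Add(1, Mul(-1, L)), Add(7, Add(1, Mul(-1, L)))), -1) = Mul(Mul(Add(1, Mul(-1, L)), Add(8, Mul(-1, L))), -1) = Mul(-1, Add(1, Mul(-1, L)), Add(8, Mul(-1, L))))
Mul(Function('g')(-2, 4), Mul(Add(2, -1), Add(3, 7))) = Mul(Mul(-1, Add(-1, -2), Add(-8, -2)), Mul(Add(2, -1), Add(3, 7))) = Mul(Mul(-1, -3, -10), Mul(1, 10)) = Mul(-30, 10) = -300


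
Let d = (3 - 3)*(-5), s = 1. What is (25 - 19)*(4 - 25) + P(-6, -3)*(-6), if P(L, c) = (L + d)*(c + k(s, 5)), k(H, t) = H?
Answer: -198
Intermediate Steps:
d = 0 (d = 0*(-5) = 0)
P(L, c) = L*(1 + c) (P(L, c) = (L + 0)*(c + 1) = L*(1 + c))
(25 - 19)*(4 - 25) + P(-6, -3)*(-6) = (25 - 19)*(4 - 25) - 6*(1 - 3)*(-6) = 6*(-21) - 6*(-2)*(-6) = -126 + 12*(-6) = -126 - 72 = -198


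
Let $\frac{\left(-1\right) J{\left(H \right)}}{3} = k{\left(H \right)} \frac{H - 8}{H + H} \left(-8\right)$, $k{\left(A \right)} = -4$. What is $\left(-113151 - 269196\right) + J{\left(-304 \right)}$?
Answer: $- \frac{7265529}{19} \approx -3.824 \cdot 10^{5}$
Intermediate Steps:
$J{\left(H \right)} = - \frac{48 \left(-8 + H\right)}{H}$ ($J{\left(H \right)} = - 3 - 4 \frac{H - 8}{H + H} \left(-8\right) = - 3 - 4 \frac{-8 + H}{2 H} \left(-8\right) = - 3 - \frac{2 \left(-8 + H\right)}{H} \left(-8\right) = - 3 \frac{16 \left(-8 + H\right)}{H} = - \frac{48 \left(-8 + H\right)}{H}$)
$\left(-113151 - 269196\right) + J{\left(-304 \right)} = \left(-113151 - 269196\right) - \left(48 - \frac{384}{-304}\right) = -382347 + \left(-48 + 384 \left(- \frac{1}{304}\right)\right) = -382347 - \frac{936}{19} = - \frac{7265529}{19}$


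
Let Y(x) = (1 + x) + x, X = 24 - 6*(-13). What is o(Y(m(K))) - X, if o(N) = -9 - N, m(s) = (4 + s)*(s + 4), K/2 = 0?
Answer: -144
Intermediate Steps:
K = 0 (K = 2*0 = 0)
m(s) = (4 + s)² (m(s) = (4 + s)*(4 + s) = (4 + s)²)
X = 102 (X = 24 + 78 = 102)
Y(x) = 1 + 2*x
o(Y(m(K))) - X = (-9 - (1 + 2*(4 + 0)²)) - 1*102 = (-9 - (1 + 2*4²)) - 102 = (-9 - (1 + 2*16)) - 102 = (-9 - (1 + 32)) - 102 = (-9 - 1*33) - 102 = (-9 - 33) - 102 = -42 - 102 = -144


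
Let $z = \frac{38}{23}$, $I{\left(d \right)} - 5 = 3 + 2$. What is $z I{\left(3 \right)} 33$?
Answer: $\frac{12540}{23} \approx 545.22$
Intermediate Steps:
$I{\left(d \right)} = 10$ ($I{\left(d \right)} = 5 + \left(3 + 2\right) = 5 + 5 = 10$)
$z = \frac{38}{23}$ ($z = 38 \cdot \frac{1}{23} = \frac{38}{23} \approx 1.6522$)
$z I{\left(3 \right)} 33 = \frac{38}{23} \cdot 10 \cdot 33 = \frac{380}{23} \cdot 33 = \frac{12540}{23}$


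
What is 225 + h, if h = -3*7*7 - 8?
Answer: 70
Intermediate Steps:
h = -155 (h = -21*7 - 8 = -147 - 8 = -155)
225 + h = 225 - 155 = 70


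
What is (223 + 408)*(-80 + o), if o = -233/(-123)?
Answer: -6062017/123 ≈ -49285.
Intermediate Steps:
o = 233/123 (o = -233*(-1/123) = 233/123 ≈ 1.8943)
(223 + 408)*(-80 + o) = (223 + 408)*(-80 + 233/123) = 631*(-9607/123) = -6062017/123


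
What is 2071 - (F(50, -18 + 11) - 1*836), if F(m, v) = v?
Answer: 2914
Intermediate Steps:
2071 - (F(50, -18 + 11) - 1*836) = 2071 - ((-18 + 11) - 1*836) = 2071 - (-7 - 836) = 2071 - 1*(-843) = 2071 + 843 = 2914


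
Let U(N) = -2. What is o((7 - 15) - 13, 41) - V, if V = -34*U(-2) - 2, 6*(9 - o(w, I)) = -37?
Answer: -305/6 ≈ -50.833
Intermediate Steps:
o(w, I) = 91/6 (o(w, I) = 9 - 1/6*(-37) = 9 + 37/6 = 91/6)
V = 66 (V = -34*(-2) - 2 = 68 - 2 = 66)
o((7 - 15) - 13, 41) - V = 91/6 - 1*66 = 91/6 - 66 = -305/6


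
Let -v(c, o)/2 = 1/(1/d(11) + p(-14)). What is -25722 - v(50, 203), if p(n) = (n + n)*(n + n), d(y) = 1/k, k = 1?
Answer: -20191768/785 ≈ -25722.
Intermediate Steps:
d(y) = 1 (d(y) = 1/1 = 1)
p(n) = 4*n**2 (p(n) = (2*n)*(2*n) = 4*n**2)
v(c, o) = -2/785 (v(c, o) = -2/(1/1 + 4*(-14)**2) = -2/(1 + 4*196) = -2/(1 + 784) = -2/785)
-25722 - v(50, 203) = -25722 - 1*(-2/785) = -25722 + 2/785 = -20191768/785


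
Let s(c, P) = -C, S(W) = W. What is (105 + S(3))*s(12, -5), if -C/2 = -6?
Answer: -1296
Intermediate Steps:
C = 12 (C = -2*(-6) = 12)
s(c, P) = -12 (s(c, P) = -1*12 = -12)
(105 + S(3))*s(12, -5) = (105 + 3)*(-12) = 108*(-12) = -1296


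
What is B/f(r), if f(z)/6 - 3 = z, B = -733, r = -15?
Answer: 733/72 ≈ 10.181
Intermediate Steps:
f(z) = 18 + 6*z
B/f(r) = -733/(18 + 6*(-15)) = -733/(18 - 90) = -733/(-72) = -733*(-1/72) = 733/72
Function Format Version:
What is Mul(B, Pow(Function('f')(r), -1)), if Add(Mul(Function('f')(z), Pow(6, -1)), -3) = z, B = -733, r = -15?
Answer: Rational(733, 72) ≈ 10.181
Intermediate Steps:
Function('f')(z) = Add(18, Mul(6, z))
Mul(B, Pow(Function('f')(r), -1)) = Mul(-733, Pow(Add(18, Mul(6, -15)), -1)) = Mul(-733, Pow(Add(18, -90), -1)) = Mul(-733, Pow(-72, -1)) = Mul(-733, Rational(-1, 72)) = Rational(733, 72)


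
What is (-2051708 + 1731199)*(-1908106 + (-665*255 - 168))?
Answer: 665969305141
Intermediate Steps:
(-2051708 + 1731199)*(-1908106 + (-665*255 - 168)) = -320509*(-1908106 + (-169575 - 168)) = -320509*(-1908106 - 169743) = -320509*(-2077849) = 665969305141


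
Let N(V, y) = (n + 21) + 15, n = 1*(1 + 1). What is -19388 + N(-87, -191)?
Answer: -19350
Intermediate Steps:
n = 2 (n = 1*2 = 2)
N(V, y) = 38 (N(V, y) = (2 + 21) + 15 = 23 + 15 = 38)
-19388 + N(-87, -191) = -19388 + 38 = -19350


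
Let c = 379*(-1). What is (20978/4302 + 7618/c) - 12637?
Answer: -10314459860/815229 ≈ -12652.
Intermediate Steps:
c = -379
(20978/4302 + 7618/c) - 12637 = (20978/4302 + 7618/(-379)) - 12637 = (20978*(1/4302) + 7618*(-1/379)) - 12637 = (10489/2151 - 7618/379) - 12637 = -12410987/815229 - 12637 = -10314459860/815229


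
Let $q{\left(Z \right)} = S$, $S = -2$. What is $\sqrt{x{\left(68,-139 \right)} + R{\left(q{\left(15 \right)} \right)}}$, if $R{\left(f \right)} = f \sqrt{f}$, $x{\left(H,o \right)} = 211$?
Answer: $\sqrt{211 - 2 i \sqrt{2}} \approx 14.526 - 0.09736 i$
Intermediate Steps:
$q{\left(Z \right)} = -2$
$R{\left(f \right)} = f^{\frac{3}{2}}$
$\sqrt{x{\left(68,-139 \right)} + R{\left(q{\left(15 \right)} \right)}} = \sqrt{211 + \left(-2\right)^{\frac{3}{2}}} = \sqrt{211 - 2 i \sqrt{2}}$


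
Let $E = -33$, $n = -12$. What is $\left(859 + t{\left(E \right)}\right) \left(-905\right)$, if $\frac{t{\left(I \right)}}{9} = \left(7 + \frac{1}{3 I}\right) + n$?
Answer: $- \frac{8102465}{11} \approx -7.3659 \cdot 10^{5}$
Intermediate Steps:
$t{\left(I \right)} = -45 + \frac{3}{I}$ ($t{\left(I \right)} = 9 \left(\left(7 + \frac{1}{3 I}\right) - 12\right) = 9 \left(-5 + \frac{1}{3 I}\right) = -45 + \frac{3}{I}$)
$\left(859 + t{\left(E \right)}\right) \left(-905\right) = \left(859 - \left(45 - \frac{3}{-33}\right)\right) \left(-905\right) = \left(859 + \left(-45 + 3 \left(- \frac{1}{33}\right)\right)\right) \left(-905\right) = \left(859 - \frac{496}{11}\right) \left(-905\right) = \frac{8953}{11} \left(-905\right) = - \frac{8102465}{11}$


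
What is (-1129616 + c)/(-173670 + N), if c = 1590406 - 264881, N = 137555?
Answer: -195909/36115 ≈ -5.4246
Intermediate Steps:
c = 1325525
(-1129616 + c)/(-173670 + N) = (-1129616 + 1325525)/(-173670 + 137555) = 195909/(-36115) = 195909*(-1/36115) = -195909/36115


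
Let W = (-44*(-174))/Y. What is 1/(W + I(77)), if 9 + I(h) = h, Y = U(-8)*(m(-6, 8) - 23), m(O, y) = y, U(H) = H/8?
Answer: 5/2892 ≈ 0.0017289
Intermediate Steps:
U(H) = H/8 (U(H) = H*(⅛) = H/8)
Y = 15 (Y = ((⅛)*(-8))*(8 - 23) = -1*(-15) = 15)
I(h) = -9 + h
W = 2552/5 (W = -44*(-174)/15 = 7656*(1/15) = 2552/5 ≈ 510.40)
1/(W + I(77)) = 1/(2552/5 + (-9 + 77)) = 1/(2552/5 + 68) = 1/(2892/5) = 5/2892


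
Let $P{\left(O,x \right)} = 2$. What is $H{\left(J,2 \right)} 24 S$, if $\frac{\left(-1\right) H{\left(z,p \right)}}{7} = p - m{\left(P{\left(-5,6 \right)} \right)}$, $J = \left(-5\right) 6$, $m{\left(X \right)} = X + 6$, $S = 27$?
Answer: $27216$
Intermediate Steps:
$m{\left(X \right)} = 6 + X$
$J = -30$
$H{\left(z,p \right)} = 56 - 7 p$ ($H{\left(z,p \right)} = - 7 \left(p - \left(6 + 2\right)\right) = - 7 \left(p - 8\right) = - 7 \left(-8 + p\right) = 56 - 7 p$)
$H{\left(J,2 \right)} 24 S = \left(56 - 14\right) 24 \cdot 27 = 42 \cdot 24 \cdot 27 = 1008 \cdot 27 = 27216$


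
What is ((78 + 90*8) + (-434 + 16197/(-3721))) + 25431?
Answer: 95966998/3721 ≈ 25791.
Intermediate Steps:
((78 + 90*8) + (-434 + 16197/(-3721))) + 25431 = ((78 + 720) + (-434 + 16197*(-1/3721))) + 25431 = (798 + (-434 - 16197/3721)) + 25431 = (798 - 1631111/3721) + 25431 = 1338247/3721 + 25431 = 95966998/3721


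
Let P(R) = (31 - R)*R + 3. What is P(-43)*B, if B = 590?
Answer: -1875610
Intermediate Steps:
P(R) = 3 + R*(31 - R) (P(R) = R*(31 - R) + 3 = 3 + R*(31 - R))
P(-43)*B = (3 - 1*(-43)² + 31*(-43))*590 = (3 - 1*1849 - 1333)*590 = (3 - 1849 - 1333)*590 = -3179*590 = -1875610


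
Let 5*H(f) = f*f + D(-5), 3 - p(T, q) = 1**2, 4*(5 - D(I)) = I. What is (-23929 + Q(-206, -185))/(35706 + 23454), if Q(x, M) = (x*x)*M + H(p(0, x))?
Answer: -157491739/1183200 ≈ -133.11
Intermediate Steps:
D(I) = 5 - I/4
p(T, q) = 2 (p(T, q) = 3 - 1*1**2 = 3 - 1*1 = 3 - 1 = 2)
H(f) = 5/4 + f**2/5 (H(f) = (f*f + (5 - 1/4*(-5)))/5 = (f**2 + (5 + 5/4))/5 = (f**2 + 25/4)/5 = (25/4 + f**2)/5 = 5/4 + f**2/5)
Q(x, M) = 41/20 + M*x**2 (Q(x, M) = (x*x)*M + (5/4 + (1/5)*2**2) = x**2*M + (5/4 + (1/5)*4) = M*x**2 + (5/4 + 4/5) = M*x**2 + 41/20 = 41/20 + M*x**2)
(-23929 + Q(-206, -185))/(35706 + 23454) = (-23929 + (41/20 - 185*(-206)**2))/(35706 + 23454) = (-23929 + (41/20 - 185*42436))/59160 = (-23929 + (41/20 - 7850660))*(1/59160) = (-23929 - 157013159/20)*(1/59160) = -157491739/20*1/59160 = -157491739/1183200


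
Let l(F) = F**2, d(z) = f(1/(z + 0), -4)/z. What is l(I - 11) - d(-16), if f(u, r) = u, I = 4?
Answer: 12543/256 ≈ 48.996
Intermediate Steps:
d(z) = z**(-2) (d(z) = 1/((z + 0)*z) = 1/(z*z) = z**(-2))
l(I - 11) - d(-16) = (4 - 11)**2 - 1/(-16)**2 = (-7)**2 - 1*1/256 = 49 - 1/256 = 12543/256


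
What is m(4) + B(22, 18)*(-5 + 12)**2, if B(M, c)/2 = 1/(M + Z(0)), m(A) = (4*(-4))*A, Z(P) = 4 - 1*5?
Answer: -178/3 ≈ -59.333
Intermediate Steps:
Z(P) = -1 (Z(P) = 4 - 5 = -1)
m(A) = -16*A
B(M, c) = 2/(-1 + M) (B(M, c) = 2/(M - 1) = 2/(-1 + M))
m(4) + B(22, 18)*(-5 + 12)**2 = -16*4 + (2/(-1 + 22))*(-5 + 12)**2 = -64 + (2/21)*7**2 = -64 + (2*(1/21))*49 = -64 + (2/21)*49 = -64 + 14/3 = -178/3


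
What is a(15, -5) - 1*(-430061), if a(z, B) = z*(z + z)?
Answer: 430511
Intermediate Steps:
a(z, B) = 2*z² (a(z, B) = z*(2*z) = 2*z²)
a(15, -5) - 1*(-430061) = 2*15² - 1*(-430061) = 2*225 + 430061 = 450 + 430061 = 430511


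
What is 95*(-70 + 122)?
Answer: 4940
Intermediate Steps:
95*(-70 + 122) = 95*52 = 4940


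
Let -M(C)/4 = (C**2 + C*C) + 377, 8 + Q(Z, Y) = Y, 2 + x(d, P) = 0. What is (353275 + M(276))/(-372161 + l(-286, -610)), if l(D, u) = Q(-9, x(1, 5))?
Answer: 257641/372171 ≈ 0.69227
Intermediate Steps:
x(d, P) = -2 (x(d, P) = -2 + 0 = -2)
Q(Z, Y) = -8 + Y
M(C) = -1508 - 8*C**2 (M(C) = -4*((C**2 + C*C) + 377) = -4*((C**2 + C**2) + 377) = -4*(2*C**2 + 377) = -4*(377 + 2*C**2) = -1508 - 8*C**2)
l(D, u) = -10 (l(D, u) = -8 - 2 = -10)
(353275 + M(276))/(-372161 + l(-286, -610)) = (353275 + (-1508 - 8*276**2))/(-372161 - 10) = (353275 + (-1508 - 8*76176))/(-372171) = (353275 + (-1508 - 609408))*(-1/372171) = (353275 - 610916)*(-1/372171) = -257641*(-1/372171) = 257641/372171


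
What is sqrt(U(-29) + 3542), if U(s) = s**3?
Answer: I*sqrt(20847) ≈ 144.39*I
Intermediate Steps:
sqrt(U(-29) + 3542) = sqrt((-29)**3 + 3542) = sqrt(-24389 + 3542) = sqrt(-20847) = I*sqrt(20847)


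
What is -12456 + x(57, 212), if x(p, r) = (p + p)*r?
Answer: 11712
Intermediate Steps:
x(p, r) = 2*p*r (x(p, r) = (2*p)*r = 2*p*r)
-12456 + x(57, 212) = -12456 + 2*57*212 = -12456 + 24168 = 11712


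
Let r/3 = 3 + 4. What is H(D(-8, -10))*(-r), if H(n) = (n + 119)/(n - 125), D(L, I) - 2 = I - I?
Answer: 847/41 ≈ 20.659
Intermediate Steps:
D(L, I) = 2 (D(L, I) = 2 + (I - I) = 2 + 0 = 2)
H(n) = (119 + n)/(-125 + n)
r = 21 (r = 3*(3 + 4) = 3*7 = 21)
H(D(-8, -10))*(-r) = ((119 + 2)/(-125 + 2))*(-1*21) = (121/(-123))*(-21) = -1/123*121*(-21) = -121/123*(-21) = 847/41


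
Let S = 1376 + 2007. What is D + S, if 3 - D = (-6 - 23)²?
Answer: 2545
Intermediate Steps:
S = 3383
D = -838 (D = 3 - (-6 - 23)² = 3 - 1*(-29)² = 3 - 1*841 = 3 - 841 = -838)
D + S = -838 + 3383 = 2545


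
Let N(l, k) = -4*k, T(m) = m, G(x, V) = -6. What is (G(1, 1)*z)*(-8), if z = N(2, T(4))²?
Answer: 12288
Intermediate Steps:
z = 256 (z = (-4*4)² = (-16)² = 256)
(G(1, 1)*z)*(-8) = -6*256*(-8) = -1536*(-8) = 12288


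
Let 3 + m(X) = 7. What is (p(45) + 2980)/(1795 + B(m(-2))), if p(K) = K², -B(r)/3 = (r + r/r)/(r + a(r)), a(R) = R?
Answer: 8008/2869 ≈ 2.7912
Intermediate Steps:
m(X) = 4 (m(X) = -3 + 7 = 4)
B(r) = -3*(1 + r)/(2*r) (B(r) = -3*(r + r/r)/(r + r) = -3*(r + 1)/(2*r) = -3*(1 + r)*1/(2*r) = -3*(1 + r)/(2*r))
(p(45) + 2980)/(1795 + B(m(-2))) = (45² + 2980)/(1795 + (3/2)*(-1 - 1*4)/4) = (2025 + 2980)/(1795 + (3/2)*(¼)*(-1 - 4)) = 5005/(1795 + (3/2)*(¼)*(-5)) = 5005/(1795 - 15/8) = 5005/(14345/8) = 5005*(8/14345) = 8008/2869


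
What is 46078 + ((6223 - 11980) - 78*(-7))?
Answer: 40867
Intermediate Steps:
46078 + ((6223 - 11980) - 78*(-7)) = 46078 + (-5757 + 546) = 46078 - 5211 = 40867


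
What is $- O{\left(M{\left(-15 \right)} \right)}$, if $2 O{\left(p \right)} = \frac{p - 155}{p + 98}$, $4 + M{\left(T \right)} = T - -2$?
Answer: $\frac{86}{81} \approx 1.0617$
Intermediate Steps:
$M{\left(T \right)} = -2 + T$ ($M{\left(T \right)} = -4 + \left(T - -2\right) = -4 + \left(T + 2\right) = -4 + \left(2 + T\right) = -2 + T$)
$O{\left(p \right)} = \frac{-155 + p}{2 \left(98 + p\right)}$ ($O{\left(p \right)} = \frac{\left(p - 155\right) \frac{1}{p + 98}}{2} = \frac{\left(-155 + p\right) \frac{1}{98 + p}}{2} = \frac{\frac{1}{98 + p} \left(-155 + p\right)}{2} = \frac{-155 + p}{2 \left(98 + p\right)}$)
$- O{\left(M{\left(-15 \right)} \right)} = - \frac{-155 - 17}{2 \left(98 - 17\right)} = - \frac{-172}{2 \cdot 81} = \left(-1\right) \left(- \frac{86}{81}\right) = \frac{86}{81}$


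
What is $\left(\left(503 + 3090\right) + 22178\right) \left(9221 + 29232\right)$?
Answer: $990972263$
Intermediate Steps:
$\left(\left(503 + 3090\right) + 22178\right) \left(9221 + 29232\right) = \left(3593 + 22178\right) 38453 = 25771 \cdot 38453 = 990972263$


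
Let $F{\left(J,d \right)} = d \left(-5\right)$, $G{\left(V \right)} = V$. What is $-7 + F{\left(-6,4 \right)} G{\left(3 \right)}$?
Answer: $-67$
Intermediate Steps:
$F{\left(J,d \right)} = - 5 d$
$-7 + F{\left(-6,4 \right)} G{\left(3 \right)} = -7 + \left(-5\right) 4 \cdot 3 = -7 - 60 = -67$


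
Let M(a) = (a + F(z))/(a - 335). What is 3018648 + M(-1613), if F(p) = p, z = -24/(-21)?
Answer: 41162295411/13636 ≈ 3.0186e+6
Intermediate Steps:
z = 8/7 (z = -24*(-1/21) = 8/7 ≈ 1.1429)
M(a) = (8/7 + a)/(-335 + a) (M(a) = (a + 8/7)/(a - 335) = (8/7 + a)/(-335 + a))
3018648 + M(-1613) = 3018648 + (8/7 - 1613)/(-335 - 1613) = 3018648 - 11283/7/(-1948) = 3018648 - 1/1948*(-11283/7) = 3018648 + 11283/13636 = 41162295411/13636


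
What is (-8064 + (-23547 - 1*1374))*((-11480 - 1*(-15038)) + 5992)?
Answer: -315006750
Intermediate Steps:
(-8064 + (-23547 - 1*1374))*((-11480 - 1*(-15038)) + 5992) = (-8064 + (-23547 - 1374))*((-11480 + 15038) + 5992) = (-8064 - 24921)*(3558 + 5992) = -32985*9550 = -315006750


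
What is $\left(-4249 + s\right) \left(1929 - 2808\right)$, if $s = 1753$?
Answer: $2193984$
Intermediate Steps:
$\left(-4249 + s\right) \left(1929 - 2808\right) = \left(-4249 + 1753\right) \left(1929 - 2808\right) = \left(-2496\right) \left(-879\right) = 2193984$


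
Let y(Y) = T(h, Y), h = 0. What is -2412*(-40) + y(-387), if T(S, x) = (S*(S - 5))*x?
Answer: 96480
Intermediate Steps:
T(S, x) = S*x*(-5 + S) (T(S, x) = (S*(-5 + S))*x = S*x*(-5 + S))
y(Y) = 0 (y(Y) = 0*Y*(-5 + 0) = 0*Y*(-5) = 0)
-2412*(-40) + y(-387) = -2412*(-40) + 0 = 96480 + 0 = 96480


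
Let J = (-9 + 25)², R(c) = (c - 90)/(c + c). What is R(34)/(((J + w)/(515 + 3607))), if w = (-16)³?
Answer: 4809/5440 ≈ 0.88401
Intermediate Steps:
w = -4096
R(c) = (-90 + c)/(2*c) (R(c) = (-90 + c)/((2*c)) = (-90 + c)*(1/(2*c)) = (-90 + c)/(2*c))
J = 256 (J = 16² = 256)
R(34)/(((J + w)/(515 + 3607))) = ((½)*(-90 + 34)/34)/(((256 - 4096)/(515 + 3607))) = ((½)*(1/34)*(-56))/((-3840/4122)) = -14/(17*((-3840*1/4122))) = -14/(17*(-640/687)) = -14/17*(-687/640) = 4809/5440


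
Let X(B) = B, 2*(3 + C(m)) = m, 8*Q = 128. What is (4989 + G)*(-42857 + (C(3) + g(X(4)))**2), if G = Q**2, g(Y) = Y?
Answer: -899008735/4 ≈ -2.2475e+8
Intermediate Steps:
Q = 16 (Q = (1/8)*128 = 16)
C(m) = -3 + m/2
G = 256 (G = 16**2 = 256)
(4989 + G)*(-42857 + (C(3) + g(X(4)))**2) = (4989 + 256)*(-42857 + ((-3 + (1/2)*3) + 4)**2) = 5245*(-42857 + ((-3 + 3/2) + 4)**2) = 5245*(-42857 + (-3/2 + 4)**2) = 5245*(-42857 + (5/2)**2) = 5245*(-42857 + 25/4) = 5245*(-171403/4) = -899008735/4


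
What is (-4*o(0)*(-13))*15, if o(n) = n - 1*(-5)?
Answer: 3900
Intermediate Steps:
o(n) = 5 + n (o(n) = n + 5 = 5 + n)
(-4*o(0)*(-13))*15 = (-4*(5 + 0)*(-13))*15 = (-4*5*(-13))*15 = -20*(-13)*15 = 260*15 = 3900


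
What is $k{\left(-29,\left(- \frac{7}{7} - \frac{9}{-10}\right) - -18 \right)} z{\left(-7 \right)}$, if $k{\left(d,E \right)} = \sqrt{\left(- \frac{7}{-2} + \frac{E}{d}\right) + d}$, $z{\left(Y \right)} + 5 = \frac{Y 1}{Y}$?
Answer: $- \frac{4 i \sqrt{549115}}{145} \approx - 20.442 i$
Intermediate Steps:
$z{\left(Y \right)} = -4$ ($z{\left(Y \right)} = -5 + \frac{Y 1}{Y} = -5 + \frac{Y}{Y} = -5 + 1 = -4$)
$k{\left(d,E \right)} = \sqrt{\frac{7}{2} + d + \frac{E}{d}}$ ($k{\left(d,E \right)} = \sqrt{\left(\left(-7\right) \left(- \frac{1}{2}\right) + \frac{E}{d}\right) + d} = \sqrt{\left(\frac{7}{2} + \frac{E}{d}\right) + d} = \sqrt{\frac{7}{2} + d + \frac{E}{d}}$)
$k{\left(-29,\left(- \frac{7}{7} - \frac{9}{-10}\right) - -18 \right)} z{\left(-7 \right)} = \frac{\sqrt{14 + 4 \left(-29\right) + \frac{4 \left(\left(- \frac{7}{7} - \frac{9}{-10}\right) - -18\right)}{-29}}}{2} \left(-4\right) = \frac{\sqrt{14 - 116 + 4 \left(\left(\left(-7\right) \frac{1}{7} - - \frac{9}{10}\right) + 18\right) \left(- \frac{1}{29}\right)}}{2} \left(-4\right) = \frac{\sqrt{14 - 116 + 4 \left(\left(-1 + \frac{9}{10}\right) + 18\right) \left(- \frac{1}{29}\right)}}{2} \left(-4\right) = \frac{\sqrt{14 - 116 + 4 \left(- \frac{1}{10} + 18\right) \left(- \frac{1}{29}\right)}}{2} \left(-4\right) = \frac{\sqrt{14 - 116 + 4 \cdot \frac{179}{10} \left(- \frac{1}{29}\right)}}{2} \left(-4\right) = \frac{\sqrt{14 - 116 - \frac{358}{145}}}{2} \left(-4\right) = \frac{\sqrt{- \frac{15148}{145}}}{2} \left(-4\right) = \frac{\frac{2}{145} i \sqrt{549115}}{2} \left(-4\right) = \frac{i \sqrt{549115}}{145} \left(-4\right) = - \frac{4 i \sqrt{549115}}{145}$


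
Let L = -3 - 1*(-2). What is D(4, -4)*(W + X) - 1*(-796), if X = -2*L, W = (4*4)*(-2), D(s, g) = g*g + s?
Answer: 196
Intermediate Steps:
D(s, g) = s + g**2 (D(s, g) = g**2 + s = s + g**2)
W = -32 (W = 16*(-2) = -32)
L = -1 (L = -3 + 2 = -1)
X = 2 (X = -2*(-1) = 2)
D(4, -4)*(W + X) - 1*(-796) = (4 + (-4)**2)*(-32 + 2) - 1*(-796) = (4 + 16)*(-30) + 796 = 20*(-30) + 796 = -600 + 796 = 196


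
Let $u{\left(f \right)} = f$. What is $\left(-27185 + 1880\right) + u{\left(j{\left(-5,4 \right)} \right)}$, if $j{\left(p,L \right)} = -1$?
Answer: $-25306$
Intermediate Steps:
$\left(-27185 + 1880\right) + u{\left(j{\left(-5,4 \right)} \right)} = \left(-27185 + 1880\right) - 1 = -25305 - 1 = -25306$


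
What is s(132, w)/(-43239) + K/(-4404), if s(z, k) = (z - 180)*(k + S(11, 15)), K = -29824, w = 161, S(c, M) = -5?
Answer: 110211424/15868713 ≈ 6.9452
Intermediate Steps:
s(z, k) = (-180 + z)*(-5 + k) (s(z, k) = (z - 180)*(k - 5) = (-180 + z)*(-5 + k))
s(132, w)/(-43239) + K/(-4404) = (900 - 180*161 - 5*132 + 161*132)/(-43239) - 29824/(-4404) = (900 - 28980 - 660 + 21252)*(-1/43239) - 29824*(-1/4404) = -7488*(-1/43239) + 7456/1101 = 2496/14413 + 7456/1101 = 110211424/15868713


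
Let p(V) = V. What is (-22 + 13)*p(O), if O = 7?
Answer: -63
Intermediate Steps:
(-22 + 13)*p(O) = (-22 + 13)*7 = -9*7 = -63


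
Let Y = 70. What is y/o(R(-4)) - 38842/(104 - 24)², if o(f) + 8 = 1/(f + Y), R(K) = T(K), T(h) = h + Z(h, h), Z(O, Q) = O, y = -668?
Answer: 24583561/316800 ≈ 77.600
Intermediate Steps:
T(h) = 2*h (T(h) = h + h = 2*h)
R(K) = 2*K
o(f) = -8 + 1/(70 + f) (o(f) = -8 + 1/(f + 70) = -8 + 1/(70 + f))
y/o(R(-4)) - 38842/(104 - 24)² = -668*(70 + 2*(-4))/(-559 - 16*(-4)) - 38842/(104 - 24)² = -668*(70 - 8)/(-559 - 8*(-8)) - 38842/(80²) = -668*62/(-559 + 64) - 38842/6400 = -668/((1/62)*(-495)) - 38842*1/6400 = -668/(-495/62) - 19421/3200 = -668*(-62/495) - 19421/3200 = 41416/495 - 19421/3200 = 24583561/316800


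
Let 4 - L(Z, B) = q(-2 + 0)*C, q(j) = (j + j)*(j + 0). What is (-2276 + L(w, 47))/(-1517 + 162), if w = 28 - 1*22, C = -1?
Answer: 2264/1355 ≈ 1.6708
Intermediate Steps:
q(j) = 2*j² (q(j) = (2*j)*j = 2*j²)
w = 6 (w = 28 - 22 = 6)
L(Z, B) = 12 (L(Z, B) = 4 - 2*(-2 + 0)²*(-1) = 4 - 2*(-2)²*(-1) = 4 - 2*4*(-1) = 4 - 8*(-1) = 4 - 1*(-8) = 4 + 8 = 12)
(-2276 + L(w, 47))/(-1517 + 162) = (-2276 + 12)/(-1517 + 162) = -2264/(-1355) = -2264*(-1/1355) = 2264/1355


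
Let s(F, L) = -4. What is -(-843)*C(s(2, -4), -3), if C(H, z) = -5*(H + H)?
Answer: 33720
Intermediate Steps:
C(H, z) = -10*H
-(-843)*C(s(2, -4), -3) = -(-843)*(-10*(-4)) = -(-843)*40 = -1*(-33720) = 33720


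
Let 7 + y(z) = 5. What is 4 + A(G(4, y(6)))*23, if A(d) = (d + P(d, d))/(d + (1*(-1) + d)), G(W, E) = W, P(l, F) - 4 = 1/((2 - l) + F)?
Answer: 447/14 ≈ 31.929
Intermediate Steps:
y(z) = -2 (y(z) = -7 + 5 = -2)
P(l, F) = 4 + 1/(2 + F - l) (P(l, F) = 4 + 1/((2 - l) + F) = 4 + 1/(2 + F - l))
A(d) = (9/2 + d)/(-1 + 2*d) (A(d) = (d + (9 - 4*d + 4*d)/(2 + d - d))/(d + (1*(-1) + d)) = (d + 9/2)/(d + (-1 + d)) = (d + (½)*9)/(-1 + 2*d) = (d + 9/2)/(-1 + 2*d) = (9/2 + d)/(-1 + 2*d))
4 + A(G(4, y(6)))*23 = 4 + ((9 + 2*4)/(2*(-1 + 2*4)))*23 = 4 + ((9 + 8)/(2*(-1 + 8)))*23 = 4 + ((½)*17/7)*23 = 4 + ((½)*(⅐)*17)*23 = 4 + (17/14)*23 = 4 + 391/14 = 447/14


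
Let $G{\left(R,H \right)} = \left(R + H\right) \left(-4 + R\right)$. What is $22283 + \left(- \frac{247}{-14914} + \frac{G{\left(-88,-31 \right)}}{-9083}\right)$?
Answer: $\frac{3018380201975}{135463862} \approx 22282.0$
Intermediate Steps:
$G{\left(R,H \right)} = \left(-4 + R\right) \left(H + R\right)$ ($G{\left(R,H \right)} = \left(H + R\right) \left(-4 + R\right) = \left(-4 + R\right) \left(H + R\right)$)
$22283 + \left(- \frac{247}{-14914} + \frac{G{\left(-88,-31 \right)}}{-9083}\right) = 22283 + \left(- \frac{247}{-14914} + \frac{\left(-88\right)^{2} - -124 - -352 - -2728}{-9083}\right) = 22283 + \left(\left(-247\right) \left(- \frac{1}{14914}\right) + \left(7744 + 124 + 352 + 2728\right) \left(- \frac{1}{9083}\right)\right) = 22283 + \left(\frac{247}{14914} + 10948 \left(- \frac{1}{9083}\right)\right) = 22283 + \left(\frac{247}{14914} - \frac{10948}{9083}\right) = 22283 - \frac{161034971}{135463862} = \frac{3018380201975}{135463862}$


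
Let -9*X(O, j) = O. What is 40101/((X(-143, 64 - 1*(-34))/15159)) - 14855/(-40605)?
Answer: 44430150036104/1161303 ≈ 3.8259e+7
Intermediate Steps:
X(O, j) = -O/9
40101/((X(-143, 64 - 1*(-34))/15159)) - 14855/(-40605) = 40101/((-⅑*(-143)/15159)) - 14855/(-40605) = 40101/(((143/9)*(1/15159))) - 14855*(-1/40605) = 40101/(143/136431) + 2971/8121 = 40101*(136431/143) + 2971/8121 = 5471019531/143 + 2971/8121 = 44430150036104/1161303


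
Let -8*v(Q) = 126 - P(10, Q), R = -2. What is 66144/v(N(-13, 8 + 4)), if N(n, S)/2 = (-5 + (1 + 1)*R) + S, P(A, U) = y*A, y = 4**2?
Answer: 264576/17 ≈ 15563.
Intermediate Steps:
y = 16
P(A, U) = 16*A
N(n, S) = -18 + 2*S (N(n, S) = 2*((-5 + (1 + 1)*(-2)) + S) = 2*((-5 + 2*(-2)) + S) = 2*((-5 - 4) + S) = 2*(-9 + S) = -18 + 2*S)
v(Q) = 17/4 (v(Q) = -(126 - 16*10)/8 = -(126 - 1*160)/8 = -(126 - 160)/8 = -1/8*(-34) = 17/4)
66144/v(N(-13, 8 + 4)) = 66144/(17/4) = 66144*(4/17) = 264576/17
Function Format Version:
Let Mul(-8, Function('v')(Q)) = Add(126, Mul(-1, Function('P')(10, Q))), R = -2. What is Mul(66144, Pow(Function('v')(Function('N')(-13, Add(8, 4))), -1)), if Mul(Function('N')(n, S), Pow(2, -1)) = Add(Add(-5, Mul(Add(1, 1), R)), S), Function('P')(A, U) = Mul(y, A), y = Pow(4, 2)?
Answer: Rational(264576, 17) ≈ 15563.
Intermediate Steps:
y = 16
Function('P')(A, U) = Mul(16, A)
Function('N')(n, S) = Add(-18, Mul(2, S)) (Function('N')(n, S) = Mul(2, Add(Add(-5, Mul(Add(1, 1), -2)), S)) = Mul(2, Add(Add(-5, Mul(2, -2)), S)) = Mul(2, Add(Add(-5, -4), S)) = Mul(2, Add(-9, S)) = Add(-18, Mul(2, S)))
Function('v')(Q) = Rational(17, 4) (Function('v')(Q) = Mul(Rational(-1, 8), Add(126, Mul(-1, Mul(16, 10)))) = Mul(Rational(-1, 8), Add(126, Mul(-1, 160))) = Mul(Rational(-1, 8), Add(126, -160)) = Mul(Rational(-1, 8), -34) = Rational(17, 4))
Mul(66144, Pow(Function('v')(Function('N')(-13, Add(8, 4))), -1)) = Mul(66144, Pow(Rational(17, 4), -1)) = Mul(66144, Rational(4, 17)) = Rational(264576, 17)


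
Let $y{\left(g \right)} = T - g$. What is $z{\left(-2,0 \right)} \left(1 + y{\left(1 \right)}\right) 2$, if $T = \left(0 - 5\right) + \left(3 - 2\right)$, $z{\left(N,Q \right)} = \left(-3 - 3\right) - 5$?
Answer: $88$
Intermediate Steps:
$z{\left(N,Q \right)} = -11$ ($z{\left(N,Q \right)} = -6 - 5 = -11$)
$T = -4$ ($T = -5 + \left(3 - 2\right) = -5 + 1 = -4$)
$y{\left(g \right)} = -4 - g$
$z{\left(-2,0 \right)} \left(1 + y{\left(1 \right)}\right) 2 = - 11 \left(1 - 5\right) 2 = - 11 \left(\left(-4\right) 2\right) = \left(-11\right) \left(-8\right) = 88$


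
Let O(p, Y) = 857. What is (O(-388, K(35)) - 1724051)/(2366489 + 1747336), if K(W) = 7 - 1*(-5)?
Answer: -574398/1371275 ≈ -0.41888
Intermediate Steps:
K(W) = 12 (K(W) = 7 + 5 = 12)
(O(-388, K(35)) - 1724051)/(2366489 + 1747336) = (857 - 1724051)/(2366489 + 1747336) = -1723194/4113825 = -1723194*1/4113825 = -574398/1371275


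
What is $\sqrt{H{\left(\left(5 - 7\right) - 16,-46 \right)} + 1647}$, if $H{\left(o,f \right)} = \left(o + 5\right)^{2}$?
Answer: $2 \sqrt{454} \approx 42.615$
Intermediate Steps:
$H{\left(o,f \right)} = \left(5 + o\right)^{2}$
$\sqrt{H{\left(\left(5 - 7\right) - 16,-46 \right)} + 1647} = \sqrt{\left(5 + \left(\left(5 - 7\right) - 16\right)\right)^{2} + 1647} = \sqrt{\left(5 - 18\right)^{2} + 1647} = \sqrt{\left(-13\right)^{2} + 1647} = \sqrt{169 + 1647} = \sqrt{1816} = 2 \sqrt{454}$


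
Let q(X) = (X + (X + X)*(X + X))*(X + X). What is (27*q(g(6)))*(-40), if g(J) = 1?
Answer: -10800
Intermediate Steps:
q(X) = 2*X*(X + 4*X**2) (q(X) = (X + (2*X)*(2*X))*(2*X) = (X + 4*X**2)*(2*X) = 2*X*(X + 4*X**2))
(27*q(g(6)))*(-40) = (27*(1**2*(2 + 8*1)))*(-40) = (27*(1*(2 + 8)))*(-40) = (27*(1*10))*(-40) = (27*10)*(-40) = 270*(-40) = -10800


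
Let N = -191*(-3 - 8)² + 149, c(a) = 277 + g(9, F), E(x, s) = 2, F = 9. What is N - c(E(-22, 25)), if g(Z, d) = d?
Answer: -23248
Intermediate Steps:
c(a) = 286 (c(a) = 277 + 9 = 286)
N = -22962 (N = -191*(-11)² + 149 = -191*121 + 149 = -23111 + 149 = -22962)
N - c(E(-22, 25)) = -22962 - 1*286 = -22962 - 286 = -23248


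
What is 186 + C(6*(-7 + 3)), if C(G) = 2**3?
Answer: 194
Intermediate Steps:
C(G) = 8
186 + C(6*(-7 + 3)) = 186 + 8 = 194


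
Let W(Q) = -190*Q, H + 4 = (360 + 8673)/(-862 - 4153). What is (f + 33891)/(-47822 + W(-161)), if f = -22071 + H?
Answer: -59248207/86418480 ≈ -0.68560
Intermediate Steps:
H = -29093/5015 (H = -4 + (360 + 8673)/(-862 - 4153) = -4 + 9033/(-5015) = -4 + 9033*(-1/5015) = -4 - 9033/5015 = -29093/5015 ≈ -5.8012)
f = -110715158/5015 (f = -22071 - 29093/5015 = -110715158/5015 ≈ -22077.)
(f + 33891)/(-47822 + W(-161)) = (-110715158/5015 + 33891)/(-47822 - 190*(-161)) = 59248207/(5015*(-47822 + 30590)) = (59248207/5015)/(-17232) = (59248207/5015)*(-1/17232) = -59248207/86418480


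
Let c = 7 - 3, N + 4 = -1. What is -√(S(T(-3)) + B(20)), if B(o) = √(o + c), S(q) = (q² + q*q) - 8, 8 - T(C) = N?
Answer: -√(330 + 2*√6) ≈ -18.300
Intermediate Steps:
N = -5 (N = -4 - 1 = -5)
T(C) = 13 (T(C) = 8 - 1*(-5) = 8 + 5 = 13)
c = 4
S(q) = -8 + 2*q² (S(q) = (q² + q²) - 8 = 2*q² - 8 = -8 + 2*q²)
B(o) = √(4 + o) (B(o) = √(o + 4) = √(4 + o))
-√(S(T(-3)) + B(20)) = -√((-8 + 2*13²) + √(4 + 20)) = -√((-8 + 2*169) + √24) = -√((-8 + 338) + 2*√6) = -√(330 + 2*√6)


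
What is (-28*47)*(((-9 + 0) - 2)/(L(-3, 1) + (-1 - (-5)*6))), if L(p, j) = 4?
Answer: 1316/3 ≈ 438.67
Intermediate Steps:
(-28*47)*(((-9 + 0) - 2)/(L(-3, 1) + (-1 - (-5)*6))) = (-28*47)*(((-9 + 0) - 2)/(4 + (-1 - (-5)*6))) = -1316*(-9 - 2)/(4 + (-1 - 1*(-30))) = -(-14476)/(4 + (-1 + 30)) = -(-14476)/(4 + 29) = -(-14476)/33 = -1316*(-⅓) = 1316/3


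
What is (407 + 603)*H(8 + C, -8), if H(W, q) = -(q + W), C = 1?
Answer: -1010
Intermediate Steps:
H(W, q) = -W - q (H(W, q) = -(W + q) = -W - q)
(407 + 603)*H(8 + C, -8) = (407 + 603)*(-(8 + 1) - 1*(-8)) = 1010*(-1*9 + 8) = 1010*(-9 + 8) = 1010*(-1) = -1010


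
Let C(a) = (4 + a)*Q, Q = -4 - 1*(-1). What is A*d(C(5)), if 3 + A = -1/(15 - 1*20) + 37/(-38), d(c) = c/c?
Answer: -717/190 ≈ -3.7737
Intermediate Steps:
Q = -3 (Q = -4 + 1 = -3)
C(a) = -12 - 3*a (C(a) = (4 + a)*(-3) = -12 - 3*a)
d(c) = 1
A = -717/190 (A = -3 + (-1/(15 - 1*20) + 37/(-38)) = -3 + (-1/(15 - 20) + 37*(-1/38)) = -3 + (-1/(-5) - 37/38) = -3 + (-1*(-1/5) - 37/38) = -3 + (1/5 - 37/38) = -3 - 147/190 = -717/190 ≈ -3.7737)
A*d(C(5)) = -717/190*1 = -717/190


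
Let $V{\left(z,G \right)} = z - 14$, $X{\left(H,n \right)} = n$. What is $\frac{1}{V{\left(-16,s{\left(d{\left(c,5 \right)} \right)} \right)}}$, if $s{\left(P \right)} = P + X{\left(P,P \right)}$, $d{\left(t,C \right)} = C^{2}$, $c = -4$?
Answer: $- \frac{1}{30} \approx -0.033333$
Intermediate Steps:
$s{\left(P \right)} = 2 P$ ($s{\left(P \right)} = P + P = 2 P$)
$V{\left(z,G \right)} = -14 + z$ ($V{\left(z,G \right)} = z - 14 = -14 + z$)
$\frac{1}{V{\left(-16,s{\left(d{\left(c,5 \right)} \right)} \right)}} = \frac{1}{-14 - 16} = \frac{1}{-30} = - \frac{1}{30}$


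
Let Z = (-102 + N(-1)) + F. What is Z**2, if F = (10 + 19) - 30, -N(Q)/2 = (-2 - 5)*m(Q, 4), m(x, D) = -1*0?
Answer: 10609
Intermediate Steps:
m(x, D) = 0
N(Q) = 0 (N(Q) = -2*(-2 - 5)*0 = -(-14)*0 = -2*0 = 0)
F = -1 (F = 29 - 30 = -1)
Z = -103 (Z = (-102 + 0) - 1 = -102 - 1 = -103)
Z**2 = (-103)**2 = 10609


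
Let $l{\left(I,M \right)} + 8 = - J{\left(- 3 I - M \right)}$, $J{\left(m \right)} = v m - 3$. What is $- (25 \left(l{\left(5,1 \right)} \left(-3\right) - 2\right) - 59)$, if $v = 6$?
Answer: $6934$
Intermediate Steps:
$J{\left(m \right)} = -3 + 6 m$ ($J{\left(m \right)} = 6 m - 3 = -3 + 6 m$)
$l{\left(I,M \right)} = -5 + 6 M + 18 I$ ($l{\left(I,M \right)} = -8 - \left(-3 + 6 \left(- 3 I - M\right)\right) = -8 - \left(-3 + 6 \left(- M - 3 I\right)\right) = -8 - \left(-3 - \left(6 M + 18 I\right)\right) = -8 - \left(-3 - 18 I - 6 M\right) = -8 + \left(3 + 6 M + 18 I\right) = -5 + 6 M + 18 I$)
$- (25 \left(l{\left(5,1 \right)} \left(-3\right) - 2\right) - 59) = - (25 \left(\left(-5 + 6 \cdot 1 + 18 \cdot 5\right) \left(-3\right) - 2\right) - 59) = - (25 \left(\left(-5 + 6 + 90\right) \left(-3\right) - 2\right) - 59) = - (25 \left(91 \left(-3\right) - 2\right) - 59) = - (25 \left(-273 - 2\right) - 59) = - (25 \left(-275\right) - 59) = - (-6875 - 59) = \left(-1\right) \left(-6934\right) = 6934$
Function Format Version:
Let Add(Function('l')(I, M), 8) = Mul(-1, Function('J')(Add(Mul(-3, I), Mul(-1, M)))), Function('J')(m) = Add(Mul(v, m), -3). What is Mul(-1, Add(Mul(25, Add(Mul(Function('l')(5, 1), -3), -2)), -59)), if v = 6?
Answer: 6934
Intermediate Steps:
Function('J')(m) = Add(-3, Mul(6, m)) (Function('J')(m) = Add(Mul(6, m), -3) = Add(-3, Mul(6, m)))
Function('l')(I, M) = Add(-5, Mul(6, M), Mul(18, I)) (Function('l')(I, M) = Add(-8, Mul(-1, Add(-3, Mul(6, Add(Mul(-3, I), Mul(-1, M)))))) = Add(-8, Mul(-1, Add(-3, Mul(6, Add(Mul(-1, M), Mul(-3, I)))))) = Add(-8, Mul(-1, Add(-3, Add(Mul(-18, I), Mul(-6, M))))) = Add(-8, Mul(-1, Add(-3, Mul(-18, I), Mul(-6, M)))) = Add(-8, Add(3, Mul(6, M), Mul(18, I))) = Add(-5, Mul(6, M), Mul(18, I)))
Mul(-1, Add(Mul(25, Add(Mul(Function('l')(5, 1), -3), -2)), -59)) = Mul(-1, Add(Mul(25, Add(Mul(Add(-5, Mul(6, 1), Mul(18, 5)), -3), -2)), -59)) = Mul(-1, Add(Mul(25, Add(Mul(Add(-5, 6, 90), -3), -2)), -59)) = Mul(-1, Add(Mul(25, Add(Mul(91, -3), -2)), -59)) = Mul(-1, Add(Mul(25, Add(-273, -2)), -59)) = Mul(-1, Add(Mul(25, -275), -59)) = Mul(-1, Add(-6875, -59)) = Mul(-1, -6934) = 6934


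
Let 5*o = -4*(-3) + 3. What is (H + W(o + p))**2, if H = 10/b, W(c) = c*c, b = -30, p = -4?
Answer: 4/9 ≈ 0.44444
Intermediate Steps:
o = 3 (o = (-4*(-3) + 3)/5 = (12 + 3)/5 = (1/5)*15 = 3)
W(c) = c**2
H = -1/3 (H = 10/(-30) = 10*(-1/30) = -1/3 ≈ -0.33333)
(H + W(o + p))**2 = (-1/3 + (3 - 4)**2)**2 = (-1/3 + (-1)**2)**2 = (-1/3 + 1)**2 = (2/3)**2 = 4/9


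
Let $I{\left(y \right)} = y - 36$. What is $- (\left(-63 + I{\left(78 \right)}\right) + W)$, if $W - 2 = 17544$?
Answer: $-17525$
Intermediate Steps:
$W = 17546$ ($W = 2 + 17544 = 17546$)
$I{\left(y \right)} = -36 + y$
$- (\left(-63 + I{\left(78 \right)}\right) + W) = - (\left(-63 + \left(-36 + 78\right)\right) + 17546) = - (\left(-63 + 42\right) + 17546) = - (-21 + 17546) = \left(-1\right) 17525 = -17525$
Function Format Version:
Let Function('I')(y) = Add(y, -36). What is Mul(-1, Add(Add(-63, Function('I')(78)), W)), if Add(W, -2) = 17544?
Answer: -17525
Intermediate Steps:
W = 17546 (W = Add(2, 17544) = 17546)
Function('I')(y) = Add(-36, y)
Mul(-1, Add(Add(-63, Function('I')(78)), W)) = Mul(-1, Add(Add(-63, Add(-36, 78)), 17546)) = Mul(-1, Add(Add(-63, 42), 17546)) = Mul(-1, Add(-21, 17546)) = Mul(-1, 17525) = -17525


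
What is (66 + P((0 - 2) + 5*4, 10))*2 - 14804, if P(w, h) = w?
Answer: -14636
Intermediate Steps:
(66 + P((0 - 2) + 5*4, 10))*2 - 14804 = (66 + ((0 - 2) + 5*4))*2 - 14804 = (66 + (-2 + 20))*2 - 14804 = (66 + 18)*2 - 14804 = 84*2 - 14804 = 168 - 14804 = -14636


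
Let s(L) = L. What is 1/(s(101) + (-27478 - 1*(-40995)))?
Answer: 1/13618 ≈ 7.3432e-5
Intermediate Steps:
1/(s(101) + (-27478 - 1*(-40995))) = 1/(101 + (-27478 - 1*(-40995))) = 1/(101 + (-27478 + 40995)) = 1/(101 + 13517) = 1/13618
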